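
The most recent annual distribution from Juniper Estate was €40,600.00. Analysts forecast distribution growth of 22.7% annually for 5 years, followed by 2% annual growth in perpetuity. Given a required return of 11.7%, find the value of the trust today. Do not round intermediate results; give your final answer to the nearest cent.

€954280.92

D_1 = 49816.20000
D_2 = 61124.47740
D_3 = 74999.73377
D_4 = 92024.67334
D_5 = 112914.27418
Terminal value at year 5: TV = D_5×(1+g_2)/(r−g_2) = 115172.55967/0.097 = 1187345.97594
P_0 = D_1/(1+r)^1 + D_2/(1+r)^2 + D_3/(1+r)^3 + D_4/(1+r)^4 + D_5/(1+r)^5 + TV/(1+r)^5
    = 44598.20949 + 48990.15492 + 53814.61064 + 59114.16943 + 64935.61853 + 682828.15357 = 954280.91657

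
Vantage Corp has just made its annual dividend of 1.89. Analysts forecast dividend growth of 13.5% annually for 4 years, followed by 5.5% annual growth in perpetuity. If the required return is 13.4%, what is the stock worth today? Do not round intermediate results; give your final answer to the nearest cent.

D_1 = 2.14515
D_2 = 2.43475
D_3 = 2.76344
D_4 = 3.13650
Terminal value at year 4: TV = D_4×(1+g_2)/(r−g_2) = 3.30901/0.079 = 41.88617
P_0 = D_1/(1+r)^1 + D_2/(1+r)^2 + D_3/(1+r)^3 + D_4/(1+r)^4 + TV/(1+r)^4
    = 1.89167 + 1.89333 + 1.89500 + 1.89668 + 25.32902 = 32.90570

32.91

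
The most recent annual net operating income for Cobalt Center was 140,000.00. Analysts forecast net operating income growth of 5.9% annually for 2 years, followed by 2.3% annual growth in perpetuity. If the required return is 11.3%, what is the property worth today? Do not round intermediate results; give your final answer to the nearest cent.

D_1 = 148260.00000
D_2 = 157007.34000
Terminal value at year 2: TV = D_2×(1+g_2)/(r−g_2) = 160618.50882/0.09 = 1784650.09800
P_0 = D_1/(1+r)^1 + D_2/(1+r)^2 + TV/(1+r)^2
    = 133207.54717 + 126744.64731 + 1440664.15772 = 1700616.35220

1700616.35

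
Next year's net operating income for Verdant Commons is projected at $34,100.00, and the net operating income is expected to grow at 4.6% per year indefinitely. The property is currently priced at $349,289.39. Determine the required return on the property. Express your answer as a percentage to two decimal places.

P = D₁/(r − g) ⇒ r = D₁/P + g = $34,100.0000/$349,289.39 + 0.046 = 0.097627 + 0.046 = 0.143627

14.36%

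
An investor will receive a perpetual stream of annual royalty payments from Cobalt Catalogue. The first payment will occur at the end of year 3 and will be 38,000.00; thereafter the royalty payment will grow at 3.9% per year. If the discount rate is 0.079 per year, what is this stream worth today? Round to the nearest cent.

815982.26

Value at end of year 2: C₁ / (r − g) = 38,000.00 / (0.079 − 0.039) = 950,000.0000
Discount to today: PV = 950,000.0000 / (1 + 0.079)^2 = 950,000.0000 / 1.164241 = 815,982.26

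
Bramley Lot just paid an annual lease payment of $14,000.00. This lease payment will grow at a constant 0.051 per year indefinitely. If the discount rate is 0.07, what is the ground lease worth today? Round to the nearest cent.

$774421.05

D₁ = D₀ × (1 + g) = $14,000.00 × 1.051 = $14,714.0000
Growing perpetuity: P = D₁ / (r − g) = $14,714.0000 / (0.07 − 0.051) = $774,421.05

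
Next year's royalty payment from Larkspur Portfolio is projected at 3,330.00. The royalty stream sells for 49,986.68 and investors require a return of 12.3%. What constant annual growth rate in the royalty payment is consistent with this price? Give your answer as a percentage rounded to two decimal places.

P = D₁/(r−g) ⇒ g = r − D₁/P = 0.123 − 3,330.00/49,986.68 = 0.056382

5.64%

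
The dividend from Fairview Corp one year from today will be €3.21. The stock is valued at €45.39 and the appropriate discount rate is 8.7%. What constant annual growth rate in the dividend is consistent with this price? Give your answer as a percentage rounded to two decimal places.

1.63%

P = D₁/(r−g) ⇒ g = r − D₁/P = 0.087 − €3.21/€45.39 = 0.016280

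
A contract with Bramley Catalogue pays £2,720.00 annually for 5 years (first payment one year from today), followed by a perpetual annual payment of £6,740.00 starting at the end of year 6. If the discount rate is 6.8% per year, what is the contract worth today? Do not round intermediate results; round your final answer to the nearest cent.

£82546.21

PV of 5-year annuity: £2,720.00 × [1 − (1+0.068)^−5] / 0.068 = 11212.51479
Perpetuity value at year 5: £6,740.00 / 0.068 = 99117.64706
PV of perpetuity: 99117.64706 / (1+0.068)^5 = 71333.69497
Total PV = 11212.51479 + 71333.69497 = 82546.20976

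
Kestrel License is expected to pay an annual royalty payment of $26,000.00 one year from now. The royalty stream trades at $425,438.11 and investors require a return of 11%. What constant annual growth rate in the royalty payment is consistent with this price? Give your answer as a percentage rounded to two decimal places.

P = D₁/(r−g) ⇒ g = r − D₁/P = 0.11 − $26,000.00/$425,438.11 = 0.048887

4.89%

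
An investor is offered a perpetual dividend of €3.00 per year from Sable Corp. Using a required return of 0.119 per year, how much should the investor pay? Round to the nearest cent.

Level perpetuity: PV = C / r = €3.00 / 0.119 = €25.21

€25.21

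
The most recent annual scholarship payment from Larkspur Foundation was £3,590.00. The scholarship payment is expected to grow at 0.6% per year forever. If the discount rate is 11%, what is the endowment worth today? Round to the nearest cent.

£34726.35

D₁ = D₀ × (1 + g) = £3,590.00 × 1.006 = £3,611.5400
Growing perpetuity: P = D₁ / (r − g) = £3,611.5400 / (0.11 − 0.006) = £34,726.35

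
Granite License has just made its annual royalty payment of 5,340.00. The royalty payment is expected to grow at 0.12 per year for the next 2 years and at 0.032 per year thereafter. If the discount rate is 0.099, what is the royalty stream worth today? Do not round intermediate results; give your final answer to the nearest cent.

D_1 = 5980.80000
D_2 = 6698.49600
Terminal value at year 2: TV = D_2×(1+g_2)/(r−g_2) = 6912.84787/0.067 = 103176.83391
P_0 = D_1/(1+r)^1 + D_2/(1+r)^2 + TV/(1+r)^2
    = 5442.03822 + 5546.02621 + 85425.35890 = 96413.42333

96413.42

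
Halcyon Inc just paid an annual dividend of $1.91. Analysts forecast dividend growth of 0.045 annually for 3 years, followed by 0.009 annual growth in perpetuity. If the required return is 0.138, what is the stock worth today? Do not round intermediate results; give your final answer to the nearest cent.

$16.41

D_1 = 1.99595
D_2 = 2.08577
D_3 = 2.17963
Terminal value at year 3: TV = D_3×(1+g_2)/(r−g_2) = 2.19924/0.129 = 17.04840
P_0 = D_1/(1+r)^1 + D_2/(1+r)^2 + D_3/(1+r)^3 + TV/(1+r)^3
    = 1.75391 + 1.61058 + 1.47896 + 11.56796 = 16.41141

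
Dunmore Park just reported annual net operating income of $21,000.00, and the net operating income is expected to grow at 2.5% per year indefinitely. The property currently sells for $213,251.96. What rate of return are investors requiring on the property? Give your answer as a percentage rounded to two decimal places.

12.59%

D₁ = $21,000.00 × 1.025 = $21,525.0000
P = D₁/(r − g) ⇒ r = D₁/P + g = $21,525.0000/$213,251.96 + 0.025 = 0.100937 + 0.025 = 0.125937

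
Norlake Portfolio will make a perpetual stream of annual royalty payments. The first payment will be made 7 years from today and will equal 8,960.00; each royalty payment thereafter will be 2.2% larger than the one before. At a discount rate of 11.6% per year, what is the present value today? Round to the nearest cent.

Value at end of year 6: C₁ / (r − g) = 8,960.00 / (0.116 − 0.022) = 95,319.1489
Discount to today: PV = 95,319.1489 / (1 + 0.116)^6 = 95,319.1489 / 1.931902 = 49,339.53

49339.53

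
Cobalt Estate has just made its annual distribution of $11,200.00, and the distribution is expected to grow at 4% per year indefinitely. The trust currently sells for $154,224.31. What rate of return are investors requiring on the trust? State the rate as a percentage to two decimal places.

D₁ = $11,200.00 × 1.04 = $11,648.0000
P = D₁/(r − g) ⇒ r = D₁/P + g = $11,648.0000/$154,224.31 + 0.04 = 0.075526 + 0.04 = 0.115526

11.55%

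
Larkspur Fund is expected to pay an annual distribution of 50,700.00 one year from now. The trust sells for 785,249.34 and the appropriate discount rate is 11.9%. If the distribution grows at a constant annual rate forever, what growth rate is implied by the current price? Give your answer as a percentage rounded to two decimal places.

P = D₁/(r−g) ⇒ g = r − D₁/P = 0.119 − 50,700.00/785,249.34 = 0.054435

5.44%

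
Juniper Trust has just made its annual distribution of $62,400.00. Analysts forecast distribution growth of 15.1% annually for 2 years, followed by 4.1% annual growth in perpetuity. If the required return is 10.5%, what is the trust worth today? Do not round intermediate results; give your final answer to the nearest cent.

D_1 = 71822.40000
D_2 = 82667.58240
Terminal value at year 2: TV = D_2×(1+g_2)/(r−g_2) = 86056.95328/0.064 = 1344639.89498
P_0 = D_1/(1+r)^1 + D_2/(1+r)^2 + TV/(1+r)^2
    = 64997.64706 + 67703.43146 + 1101238.62736 = 1233939.70588

$1233939.71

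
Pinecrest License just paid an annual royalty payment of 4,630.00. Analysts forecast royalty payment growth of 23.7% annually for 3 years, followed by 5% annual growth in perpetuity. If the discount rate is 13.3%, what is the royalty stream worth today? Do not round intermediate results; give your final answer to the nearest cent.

D_1 = 5727.31000
D_2 = 7084.68247
D_3 = 8763.75222
Terminal value at year 3: TV = D_3×(1+g_2)/(r−g_2) = 9201.93983/0.083 = 110866.74489
P_0 = D_1/(1+r)^1 + D_2/(1+r)^2 + D_3/(1+r)^3 + TV/(1+r)^3
    = 5054.99559 + 5519.00224 + 6025.60086 + 76227.48076 = 92827.07945

92827.08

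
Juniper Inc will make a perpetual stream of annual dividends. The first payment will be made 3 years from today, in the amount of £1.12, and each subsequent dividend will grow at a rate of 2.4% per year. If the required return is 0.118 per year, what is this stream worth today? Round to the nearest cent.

Value at end of year 2: C₁ / (r − g) = £1.12 / (0.118 − 0.024) = £11.9149
Discount to today: PV = £11.9149 / (1 + 0.118)^2 = £11.9149 / 1.249924 = £9.53

£9.53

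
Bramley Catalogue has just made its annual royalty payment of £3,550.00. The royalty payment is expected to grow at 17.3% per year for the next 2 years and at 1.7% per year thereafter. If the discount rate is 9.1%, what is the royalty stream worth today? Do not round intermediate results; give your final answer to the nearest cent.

£64318.57

D_1 = 4164.15000
D_2 = 4884.54795
Terminal value at year 2: TV = D_2×(1+g_2)/(r−g_2) = 4967.58527/0.074 = 67129.53061
P_0 = D_1/(1+r)^1 + D_2/(1+r)^2 + TV/(1+r)^2
    = 3816.81943 + 4103.69312 + 56398.05274 = 64318.56529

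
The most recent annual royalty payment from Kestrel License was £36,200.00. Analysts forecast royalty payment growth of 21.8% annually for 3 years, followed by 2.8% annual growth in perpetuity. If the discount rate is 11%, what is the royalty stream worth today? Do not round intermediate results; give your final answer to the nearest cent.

£730735.91

D_1 = 44091.60000
D_2 = 53703.56880
D_3 = 65410.94680
Terminal value at year 3: TV = D_3×(1+g_2)/(r−g_2) = 67242.45331/0.082 = 820029.91840
P_0 = D_1/(1+r)^1 + D_2/(1+r)^2 + D_3/(1+r)^3 + TV/(1+r)^3
    = 39722.16216 + 43587.02118 + 47827.92054 + 599598.80874 = 730735.91263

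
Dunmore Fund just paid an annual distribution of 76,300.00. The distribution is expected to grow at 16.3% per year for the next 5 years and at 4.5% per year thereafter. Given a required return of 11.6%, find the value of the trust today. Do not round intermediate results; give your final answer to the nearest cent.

1812751.18

D_1 = 88736.90000
D_2 = 103201.01470
D_3 = 120022.78010
D_4 = 139586.49325
D_5 = 162339.09165
Terminal value at year 5: TV = D_5×(1+g_2)/(r−g_2) = 169644.35078/0.071 = 2389357.05318
P_0 = D_1/(1+r)^1 + D_2/(1+r)^2 + D_3/(1+r)^3 + D_4/(1+r)^4 + D_5/(1+r)^5 + TV/(1+r)^5
    = 79513.35125 + 82862.03182 + 86351.74104 + 89988.41831 + 93778.25313 + 1380257.38763 = 1812751.18319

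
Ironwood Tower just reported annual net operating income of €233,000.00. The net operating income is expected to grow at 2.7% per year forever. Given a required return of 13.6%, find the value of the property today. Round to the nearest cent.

€2195330.28

D₁ = D₀ × (1 + g) = €233,000.00 × 1.027 = €239,291.0000
Growing perpetuity: P = D₁ / (r − g) = €239,291.0000 / (0.136 − 0.027) = €2,195,330.28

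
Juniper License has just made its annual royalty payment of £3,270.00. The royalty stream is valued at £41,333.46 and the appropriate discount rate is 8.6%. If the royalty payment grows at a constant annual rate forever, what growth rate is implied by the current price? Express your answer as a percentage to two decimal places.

P = D₀(1+g)/(r−g) ⇒ P(r−g) = D₀(1+g) ⇒ g(P+D₀) = P·r − D₀
g = (P·r − D₀)/(P + D₀) = (£41,333.46×0.086 − £3,270.00) / (£41,333.46 + £3,270.00) = 0.006382

0.64%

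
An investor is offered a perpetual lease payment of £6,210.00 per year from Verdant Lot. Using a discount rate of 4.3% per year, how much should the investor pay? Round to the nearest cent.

Level perpetuity: PV = C / r = £6,210.00 / 0.043 = £144,418.60

£144418.60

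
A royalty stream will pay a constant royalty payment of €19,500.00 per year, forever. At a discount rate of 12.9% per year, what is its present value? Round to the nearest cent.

€151162.79

Level perpetuity: PV = C / r = €19,500.00 / 0.129 = €151,162.79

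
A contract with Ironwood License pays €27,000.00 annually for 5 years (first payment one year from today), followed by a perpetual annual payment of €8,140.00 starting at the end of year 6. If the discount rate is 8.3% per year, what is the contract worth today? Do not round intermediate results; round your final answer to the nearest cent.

€172783.13

PV of 5-year annuity: €27,000.00 × [1 − (1+0.083)^−5] / 0.083 = 106956.13573
Perpetuity value at year 5: €8,140.00 / 0.083 = 98072.28916
PV of perpetuity: 98072.28916 / (1+0.083)^5 = 65826.99490
Total PV = 106956.13573 + 65826.99490 = 172783.13063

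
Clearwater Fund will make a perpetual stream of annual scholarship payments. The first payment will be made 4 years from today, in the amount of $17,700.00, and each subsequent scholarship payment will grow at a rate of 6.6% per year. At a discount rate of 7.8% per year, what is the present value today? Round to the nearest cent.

$1177431.74

Value at end of year 3: C₁ / (r − g) = $17,700.00 / (0.078 − 0.066) = $1,475,000.0000
Discount to today: PV = $1,475,000.0000 / (1 + 0.078)^3 = $1,475,000.0000 / 1.252727 = $1,177,431.74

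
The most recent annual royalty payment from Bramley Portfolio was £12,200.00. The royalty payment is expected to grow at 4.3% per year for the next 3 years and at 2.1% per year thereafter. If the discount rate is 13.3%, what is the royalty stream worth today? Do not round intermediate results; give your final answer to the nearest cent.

D_1 = 12724.60000
D_2 = 13271.75780
D_3 = 13842.44339
Terminal value at year 3: TV = D_3×(1+g_2)/(r−g_2) = 14133.13470/0.112 = 126188.70265
P_0 = D_1/(1+r)^1 + D_2/(1+r)^2 + D_3/(1+r)^3 + TV/(1+r)^3
    = 11230.89144 + 10338.76414 + 9517.50309 + 86762.23797 = 117849.39663

£117849.40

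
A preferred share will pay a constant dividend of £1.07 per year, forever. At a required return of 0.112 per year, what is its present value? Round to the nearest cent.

£9.55

Level perpetuity: PV = C / r = £1.07 / 0.112 = £9.55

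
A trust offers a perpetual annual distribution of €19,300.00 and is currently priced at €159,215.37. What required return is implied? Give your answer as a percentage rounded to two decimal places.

12.12%

P = C/r ⇒ r = C/P = €19,300.00/€159,215.37 = 0.121219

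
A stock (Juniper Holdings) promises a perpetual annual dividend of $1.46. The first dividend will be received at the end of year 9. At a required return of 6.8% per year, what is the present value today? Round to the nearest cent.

Value at end of year 8: C / r = $1.46 / 0.068 = $21.4706
Discount to today: PV = $21.4706 / (1 + 0.068)^8 = $21.4706 / 1.692661 = $12.68

$12.68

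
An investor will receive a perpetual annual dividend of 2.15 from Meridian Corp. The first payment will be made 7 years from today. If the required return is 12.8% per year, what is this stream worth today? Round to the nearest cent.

Value at end of year 6: C / r = 2.15 / 0.128 = 16.7969
Discount to today: PV = 16.7969 / (1 + 0.128)^6 = 16.7969 / 2.059940 = 8.15

8.15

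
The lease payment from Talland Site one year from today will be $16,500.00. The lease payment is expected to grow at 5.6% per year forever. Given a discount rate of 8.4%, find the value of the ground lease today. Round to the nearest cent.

$589285.71

Growing perpetuity: P = D₁ / (r − g) = $16,500.0000 / (0.084 − 0.056) = $589,285.71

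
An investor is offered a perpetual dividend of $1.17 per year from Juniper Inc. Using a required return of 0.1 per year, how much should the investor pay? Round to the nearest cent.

Level perpetuity: PV = C / r = $1.17 / 0.1 = $11.70

$11.70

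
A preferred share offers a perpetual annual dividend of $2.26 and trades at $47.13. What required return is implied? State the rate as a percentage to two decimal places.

4.80%

P = C/r ⇒ r = C/P = $2.26/$47.13 = 0.047952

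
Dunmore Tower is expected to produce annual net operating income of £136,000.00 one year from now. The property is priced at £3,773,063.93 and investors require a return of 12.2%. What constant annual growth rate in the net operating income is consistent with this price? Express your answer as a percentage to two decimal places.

8.60%

P = D₁/(r−g) ⇒ g = r − D₁/P = 0.122 − £136,000.00/£3,773,063.93 = 0.085955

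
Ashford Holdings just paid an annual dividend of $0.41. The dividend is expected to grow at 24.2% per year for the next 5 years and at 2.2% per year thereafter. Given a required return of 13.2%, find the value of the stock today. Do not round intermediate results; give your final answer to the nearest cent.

$8.79

D_1 = 0.50922
D_2 = 0.63245
D_3 = 0.78550
D_4 = 0.97560
D_5 = 1.21169
Terminal value at year 5: TV = D_5×(1+g_2)/(r−g_2) = 1.23835/0.11 = 11.25771
P_0 = D_1/(1+r)^1 + D_2/(1+r)^2 + D_3/(1+r)^3 + D_4/(1+r)^4 + D_5/(1+r)^5 + TV/(1+r)^5
    = 0.44984 + 0.49355 + 0.54151 + 0.59413 + 0.65187 + 6.05645 = 8.78736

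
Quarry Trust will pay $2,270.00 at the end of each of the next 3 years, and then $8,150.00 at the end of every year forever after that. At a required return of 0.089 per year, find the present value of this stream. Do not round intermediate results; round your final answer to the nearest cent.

PV of 3-year annuity: $2,270.00 × [1 − (1+0.089)^−3] / 0.089 = 5756.29504
Perpetuity value at year 3: $8,150.00 / 0.089 = 91573.03371
PV of perpetuity: 91573.03371 / (1+0.089)^3 = 70906.15943
Total PV = 5756.29504 + 70906.15943 = 76662.45447

$76662.45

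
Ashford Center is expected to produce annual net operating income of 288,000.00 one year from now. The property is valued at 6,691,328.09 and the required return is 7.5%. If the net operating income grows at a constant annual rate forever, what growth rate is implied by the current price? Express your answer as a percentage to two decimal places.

P = D₁/(r−g) ⇒ g = r − D₁/P = 0.075 − 288,000.00/6,691,328.09 = 0.031959

3.20%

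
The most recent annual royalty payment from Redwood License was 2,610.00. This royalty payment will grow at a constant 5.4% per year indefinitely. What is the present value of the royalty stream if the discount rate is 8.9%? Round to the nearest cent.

78598.29

D₁ = D₀ × (1 + g) = 2,610.00 × 1.054 = 2,750.9400
Growing perpetuity: P = D₁ / (r − g) = 2,750.9400 / (0.089 − 0.054) = 78,598.29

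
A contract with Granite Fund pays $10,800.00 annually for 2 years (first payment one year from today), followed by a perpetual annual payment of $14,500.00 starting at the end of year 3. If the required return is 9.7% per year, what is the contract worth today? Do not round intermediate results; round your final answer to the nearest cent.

PV of 2-year annuity: $10,800.00 × [1 − (1+0.097)^−2] / 0.097 = 18819.53683
Perpetuity value at year 2: $14,500.00 / 0.097 = 149484.53608
PV of perpetuity: 149484.53608 / (1+0.097)^2 = 124217.56534
Total PV = 18819.53683 + 124217.56534 = 143037.10217

$143037.10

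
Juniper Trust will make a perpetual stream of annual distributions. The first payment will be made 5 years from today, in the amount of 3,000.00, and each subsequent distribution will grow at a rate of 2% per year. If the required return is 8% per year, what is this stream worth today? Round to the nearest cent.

36751.49

Value at end of year 4: C₁ / (r − g) = 3,000.00 / (0.08 − 0.02) = 50,000.0000
Discount to today: PV = 50,000.0000 / (1 + 0.08)^4 = 50,000.0000 / 1.360489 = 36,751.49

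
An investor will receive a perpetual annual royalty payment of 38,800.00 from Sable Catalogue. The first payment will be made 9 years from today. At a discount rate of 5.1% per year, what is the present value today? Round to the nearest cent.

Value at end of year 8: C / r = 38,800.00 / 0.051 = 760,784.3137
Discount to today: PV = 760,784.3137 / (1 + 0.051)^8 = 760,784.3137 / 1.488750 = 511,022.26

511022.26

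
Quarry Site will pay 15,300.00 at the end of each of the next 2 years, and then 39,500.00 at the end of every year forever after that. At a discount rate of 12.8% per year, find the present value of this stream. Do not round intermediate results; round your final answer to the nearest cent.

PV of 2-year annuity: 15,300.00 × [1 − (1+0.128)^−2] / 0.128 = 25588.50158
Perpetuity value at year 2: 39,500.00 / 0.128 = 308593.75000
PV of perpetuity: 308593.75000 / (1+0.128)^2 = 242531.93218
Total PV = 25588.50158 + 242531.93218 = 268120.43377

268120.43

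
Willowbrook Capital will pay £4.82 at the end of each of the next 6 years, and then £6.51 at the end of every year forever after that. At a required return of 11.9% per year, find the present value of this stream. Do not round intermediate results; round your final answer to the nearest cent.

PV of 6-year annuity: £4.82 × [1 − (1+0.119)^−6] / 0.119 = 19.87324
Perpetuity value at year 6: £6.51 / 0.119 = 54.70588
PV of perpetuity: 54.70588 / (1+0.119)^6 = 27.86464
Total PV = 19.87324 + 27.86464 = 47.73788

£47.74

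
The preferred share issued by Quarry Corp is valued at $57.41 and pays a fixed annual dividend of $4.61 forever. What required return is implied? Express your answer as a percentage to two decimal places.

P = C/r ⇒ r = C/P = $4.61/$57.41 = 0.080300

8.03%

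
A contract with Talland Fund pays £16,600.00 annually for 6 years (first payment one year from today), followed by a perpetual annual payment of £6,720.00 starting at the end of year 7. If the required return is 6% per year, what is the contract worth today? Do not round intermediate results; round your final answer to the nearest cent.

£160583.16

PV of 6-year annuity: £16,600.00 × [1 − (1+0.06)^−6] / 0.06 = 81627.58381
Perpetuity value at year 6: £6,720.00 / 0.06 = 112000.00000
PV of perpetuity: 112000.00000 / (1+0.06)^6 = 78955.58053
Total PV = 81627.58381 + 78955.58053 = 160583.16434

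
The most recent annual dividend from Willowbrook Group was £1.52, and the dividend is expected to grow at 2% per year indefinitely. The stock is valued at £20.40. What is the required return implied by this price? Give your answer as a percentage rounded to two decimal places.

9.60%

D₁ = £1.52 × 1.02 = £1.5504
P = D₁/(r − g) ⇒ r = D₁/P + g = £1.5504/£20.40 + 0.02 = 0.076000 + 0.02 = 0.096000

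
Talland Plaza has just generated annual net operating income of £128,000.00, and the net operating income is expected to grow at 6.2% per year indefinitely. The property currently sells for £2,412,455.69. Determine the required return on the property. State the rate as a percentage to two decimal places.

11.83%

D₁ = £128,000.00 × 1.062 = £135,936.0000
P = D₁/(r − g) ⇒ r = D₁/P + g = £135,936.0000/£2,412,455.69 + 0.062 = 0.056348 + 0.062 = 0.118348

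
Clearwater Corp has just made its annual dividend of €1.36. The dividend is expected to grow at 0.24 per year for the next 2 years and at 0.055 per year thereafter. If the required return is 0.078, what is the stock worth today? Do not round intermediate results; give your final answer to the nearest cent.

€85.90

D_1 = 1.68640
D_2 = 2.09114
Terminal value at year 2: TV = D_2×(1+g_2)/(r−g_2) = 2.20615/0.023 = 95.91950
P_0 = D_1/(1+r)^1 + D_2/(1+r)^2 + TV/(1+r)^2
    = 1.56438 + 1.79947 + 82.54093 = 85.90478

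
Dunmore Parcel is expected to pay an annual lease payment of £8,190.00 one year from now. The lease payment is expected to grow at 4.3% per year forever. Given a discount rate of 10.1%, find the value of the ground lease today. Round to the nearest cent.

Growing perpetuity: P = D₁ / (r − g) = £8,190.0000 / (0.101 − 0.043) = £141,206.90

£141206.90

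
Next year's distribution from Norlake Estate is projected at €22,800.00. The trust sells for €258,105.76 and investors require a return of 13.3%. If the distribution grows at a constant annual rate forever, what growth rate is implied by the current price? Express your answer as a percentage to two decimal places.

P = D₁/(r−g) ⇒ g = r − D₁/P = 0.133 − €22,800.00/€258,105.76 = 0.044664

4.47%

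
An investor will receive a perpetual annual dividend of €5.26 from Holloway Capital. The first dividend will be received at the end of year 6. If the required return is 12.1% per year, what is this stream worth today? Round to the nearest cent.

Value at end of year 5: C / r = €5.26 / 0.121 = €43.4711
Discount to today: PV = €43.4711 / (1 + 0.121)^5 = €43.4711 / 1.770223 = €24.56

€24.56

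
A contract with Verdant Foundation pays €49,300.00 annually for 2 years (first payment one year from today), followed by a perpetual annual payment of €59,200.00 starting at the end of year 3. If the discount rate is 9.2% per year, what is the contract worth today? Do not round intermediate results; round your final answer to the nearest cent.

€626110.19

PV of 2-year annuity: €49,300.00 × [1 − (1+0.092)^−2] / 0.092 = 86489.48731
Perpetuity value at year 2: €59,200.00 / 0.092 = 643478.26087
PV of perpetuity: 643478.26087 / (1+0.092)^2 = 539620.70207
Total PV = 86489.48731 + 539620.70207 = 626110.18938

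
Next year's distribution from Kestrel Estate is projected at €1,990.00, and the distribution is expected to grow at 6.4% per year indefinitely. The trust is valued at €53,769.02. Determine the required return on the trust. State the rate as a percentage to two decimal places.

P = D₁/(r − g) ⇒ r = D₁/P + g = €1,990.0000/€53,769.02 + 0.064 = 0.037010 + 0.064 = 0.101010

10.10%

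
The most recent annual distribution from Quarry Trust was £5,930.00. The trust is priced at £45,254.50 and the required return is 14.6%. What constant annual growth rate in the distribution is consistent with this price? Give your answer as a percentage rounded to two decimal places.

P = D₀(1+g)/(r−g) ⇒ P(r−g) = D₀(1+g) ⇒ g(P+D₀) = P·r − D₀
g = (P·r − D₀)/(P + D₀) = (£45,254.50×0.146 − £5,930.00) / (£45,254.50 + £5,930.00) = 0.013230

1.32%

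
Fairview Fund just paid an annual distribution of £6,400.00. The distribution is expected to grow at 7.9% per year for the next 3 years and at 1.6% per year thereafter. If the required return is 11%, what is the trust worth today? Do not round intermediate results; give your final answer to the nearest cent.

£81686.52

D_1 = 6905.60000
D_2 = 7451.14240
D_3 = 8039.78265
Terminal value at year 3: TV = D_3×(1+g_2)/(r−g_2) = 8168.41917/0.094 = 86898.07630
P_0 = D_1/(1+r)^1 + D_2/(1+r)^2 + D_3/(1+r)^3 + TV/(1+r)^3
    = 6221.26126 + 6047.51433 + 5878.61978 + 63539.12444 = 81686.51981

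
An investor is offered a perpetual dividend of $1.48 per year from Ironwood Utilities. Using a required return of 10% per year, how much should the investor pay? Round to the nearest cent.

Level perpetuity: PV = C / r = $1.48 / 0.1 = $14.80

$14.80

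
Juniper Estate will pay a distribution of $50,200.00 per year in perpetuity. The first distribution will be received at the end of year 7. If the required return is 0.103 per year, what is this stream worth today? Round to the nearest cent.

$270653.36

Value at end of year 6: C / r = $50,200.00 / 0.103 = $487,378.6408
Discount to today: PV = $487,378.6408 / (1 + 0.103)^6 = $487,378.6408 / 1.800749 = $270,653.36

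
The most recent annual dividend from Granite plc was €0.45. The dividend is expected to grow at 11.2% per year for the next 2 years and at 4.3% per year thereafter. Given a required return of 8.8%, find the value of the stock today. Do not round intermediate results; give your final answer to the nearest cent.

D_1 = 0.50040
D_2 = 0.55644
Terminal value at year 2: TV = D_2×(1+g_2)/(r−g_2) = 0.58037/0.045 = 12.89715
P_0 = D_1/(1+r)^1 + D_2/(1+r)^2 + TV/(1+r)^2
    = 0.45993 + 0.47007 + 10.89522 = 11.82522

€11.83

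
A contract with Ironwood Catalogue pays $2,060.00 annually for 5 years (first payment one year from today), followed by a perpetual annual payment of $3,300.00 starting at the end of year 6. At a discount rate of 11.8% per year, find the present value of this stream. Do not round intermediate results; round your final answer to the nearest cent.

$23473.94

PV of 5-year annuity: $2,060.00 × [1 − (1+0.118)^−5] / 0.118 = 7462.77908
Perpetuity value at year 5: $3,300.00 / 0.118 = 27966.10169
PV of perpetuity: 27966.10169 / (1+0.118)^5 = 16011.16433
Total PV = 7462.77908 + 16011.16433 = 23473.94341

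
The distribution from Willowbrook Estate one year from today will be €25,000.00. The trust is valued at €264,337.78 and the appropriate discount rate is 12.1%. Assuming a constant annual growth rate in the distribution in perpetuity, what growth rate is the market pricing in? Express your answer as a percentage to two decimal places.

P = D₁/(r−g) ⇒ g = r − D₁/P = 0.121 − €25,000.00/€264,337.78 = 0.026424

2.64%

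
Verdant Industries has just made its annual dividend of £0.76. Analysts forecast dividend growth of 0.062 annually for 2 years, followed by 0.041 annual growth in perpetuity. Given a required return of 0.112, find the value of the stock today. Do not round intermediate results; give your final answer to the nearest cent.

£11.58

D_1 = 0.80712
D_2 = 0.85716
Terminal value at year 2: TV = D_2×(1+g_2)/(r−g_2) = 0.89231/0.071 = 12.56768
P_0 = D_1/(1+r)^1 + D_2/(1+r)^2 + TV/(1+r)^2
    = 0.72583 + 0.69319 + 10.16355 = 11.58257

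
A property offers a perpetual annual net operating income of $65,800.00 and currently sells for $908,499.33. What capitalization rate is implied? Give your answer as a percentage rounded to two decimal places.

P = C/r ⇒ r = C/P = $65,800.00/$908,499.33 = 0.072427

7.24%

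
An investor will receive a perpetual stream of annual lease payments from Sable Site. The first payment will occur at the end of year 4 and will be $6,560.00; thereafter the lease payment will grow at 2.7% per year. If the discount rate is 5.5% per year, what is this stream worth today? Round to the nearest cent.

Value at end of year 3: C₁ / (r − g) = $6,560.00 / (0.055 − 0.027) = $234,285.7143
Discount to today: PV = $234,285.7143 / (1 + 0.055)^3 = $234,285.7143 / 1.174241 = $199,520.92

$199520.92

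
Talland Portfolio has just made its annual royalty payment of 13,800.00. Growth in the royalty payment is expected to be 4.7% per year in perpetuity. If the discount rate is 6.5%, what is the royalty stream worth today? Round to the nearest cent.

802700.00

D₁ = D₀ × (1 + g) = 13,800.00 × 1.047 = 14,448.6000
Growing perpetuity: P = D₁ / (r − g) = 14,448.6000 / (0.065 − 0.047) = 802,700.00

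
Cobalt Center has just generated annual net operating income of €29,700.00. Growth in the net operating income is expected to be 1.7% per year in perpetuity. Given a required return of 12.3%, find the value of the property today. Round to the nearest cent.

€284951.89

D₁ = D₀ × (1 + g) = €29,700.00 × 1.017 = €30,204.9000
Growing perpetuity: P = D₁ / (r − g) = €30,204.9000 / (0.123 − 0.017) = €284,951.89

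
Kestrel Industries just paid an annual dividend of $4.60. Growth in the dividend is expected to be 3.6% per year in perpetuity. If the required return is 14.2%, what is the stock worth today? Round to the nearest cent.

D₁ = D₀ × (1 + g) = $4.60 × 1.036 = $4.7656
Growing perpetuity: P = D₁ / (r − g) = $4.7656 / (0.142 − 0.036) = $44.96

$44.96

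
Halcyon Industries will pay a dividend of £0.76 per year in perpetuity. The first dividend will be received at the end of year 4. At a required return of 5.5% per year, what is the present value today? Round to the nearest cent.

£11.77

Value at end of year 3: C / r = £0.76 / 0.055 = £13.8182
Discount to today: PV = £13.8182 / (1 + 0.055)^3 = £13.8182 / 1.174241 = £11.77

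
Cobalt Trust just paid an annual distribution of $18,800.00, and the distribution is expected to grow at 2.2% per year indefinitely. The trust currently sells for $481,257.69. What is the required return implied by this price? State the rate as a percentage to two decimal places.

D₁ = $18,800.00 × 1.022 = $19,213.6000
P = D₁/(r − g) ⇒ r = D₁/P + g = $19,213.6000/$481,257.69 + 0.022 = 0.039924 + 0.022 = 0.061924

6.19%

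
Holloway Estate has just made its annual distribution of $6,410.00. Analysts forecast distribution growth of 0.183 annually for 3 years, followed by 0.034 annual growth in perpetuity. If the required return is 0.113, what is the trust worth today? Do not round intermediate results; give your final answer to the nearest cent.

$122496.12

D_1 = 7583.03000
D_2 = 8970.72449
D_3 = 10612.36707
Terminal value at year 3: TV = D_3×(1+g_2)/(r−g_2) = 10973.18755/0.079 = 138901.10825
P_0 = D_1/(1+r)^1 + D_2/(1+r)^2 + D_3/(1+r)^3 + TV/(1+r)^3
    = 6813.14465 + 7241.64432 + 7697.09365 + 100744.23835 = 122496.12097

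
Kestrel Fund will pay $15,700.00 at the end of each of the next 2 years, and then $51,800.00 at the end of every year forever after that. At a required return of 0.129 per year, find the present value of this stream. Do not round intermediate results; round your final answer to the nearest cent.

$341253.49

PV of 2-year annuity: $15,700.00 × [1 − (1+0.129)^−2] / 0.129 = 26223.30523
Perpetuity value at year 2: $51,800.00 / 0.129 = 401550.38760
PV of perpetuity: 401550.38760 / (1+0.129)^2 = 315030.18308
Total PV = 26223.30523 + 315030.18308 = 341253.48831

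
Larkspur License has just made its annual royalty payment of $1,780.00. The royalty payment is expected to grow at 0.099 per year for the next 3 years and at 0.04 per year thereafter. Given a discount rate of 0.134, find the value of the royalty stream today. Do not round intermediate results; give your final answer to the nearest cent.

$22942.94

D_1 = 1956.22000
D_2 = 2149.88578
D_3 = 2362.72447
Terminal value at year 3: TV = D_3×(1+g_2)/(r−g_2) = 2457.23345/0.094 = 26140.78139
P_0 = D_1/(1+r)^1 + D_2/(1+r)^2 + D_3/(1+r)^3 + TV/(1+r)^3
    = 1725.06173 + 1671.81908 + 1620.21973 + 17925.83529 = 22942.93583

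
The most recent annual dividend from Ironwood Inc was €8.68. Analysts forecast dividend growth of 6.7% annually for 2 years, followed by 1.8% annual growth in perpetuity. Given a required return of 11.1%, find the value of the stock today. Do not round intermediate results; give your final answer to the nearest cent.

D_1 = 9.26156
D_2 = 9.88208
Terminal value at year 2: TV = D_2×(1+g_2)/(r−g_2) = 10.05996/0.093 = 108.17163
P_0 = D_1/(1+r)^1 + D_2/(1+r)^2 + TV/(1+r)^2
    = 8.33624 + 8.00609 + 87.63655 = 103.97888

€103.98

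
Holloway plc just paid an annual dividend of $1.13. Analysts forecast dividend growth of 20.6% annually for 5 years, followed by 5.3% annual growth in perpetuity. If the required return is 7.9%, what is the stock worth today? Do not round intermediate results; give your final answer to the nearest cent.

$87.82

D_1 = 1.36278
D_2 = 1.64351
D_3 = 1.98208
D_4 = 2.39038
D_5 = 2.88280
Terminal value at year 5: TV = D_5×(1+g_2)/(r−g_2) = 3.03559/0.026 = 116.75353
P_0 = D_1/(1+r)^1 + D_2/(1+r)^2 + D_3/(1+r)^3 + D_4/(1+r)^4 + D_5/(1+r)^5 + TV/(1+r)^5
    = 1.26300 + 1.41166 + 1.57781 + 1.76353 + 1.97110 + 79.82938 = 87.81648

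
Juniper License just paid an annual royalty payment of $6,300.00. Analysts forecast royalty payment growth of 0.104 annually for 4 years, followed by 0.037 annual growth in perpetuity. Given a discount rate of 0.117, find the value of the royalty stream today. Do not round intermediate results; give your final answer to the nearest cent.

$102403.16

D_1 = 6955.20000
D_2 = 7678.54080
D_3 = 8477.10904
D_4 = 9358.72838
Terminal value at year 4: TV = D_4×(1+g_2)/(r−g_2) = 9705.00133/0.08 = 121312.51667
P_0 = D_1/(1+r)^1 + D_2/(1+r)^2 + D_3/(1+r)^3 + D_4/(1+r)^4 + TV/(1+r)^4
    = 6226.67860 + 6154.21054 + 6082.58589 + 6011.79483 + 77927.89048 = 102403.16035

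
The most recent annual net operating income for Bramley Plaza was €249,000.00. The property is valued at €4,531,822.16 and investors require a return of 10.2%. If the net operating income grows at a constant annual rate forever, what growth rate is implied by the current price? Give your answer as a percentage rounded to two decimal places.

4.46%

P = D₀(1+g)/(r−g) ⇒ P(r−g) = D₀(1+g) ⇒ g(P+D₀) = P·r − D₀
g = (P·r − D₀)/(P + D₀) = (€4,531,822.16×0.102 − €249,000.00) / (€4,531,822.16 + €249,000.00) = 0.044604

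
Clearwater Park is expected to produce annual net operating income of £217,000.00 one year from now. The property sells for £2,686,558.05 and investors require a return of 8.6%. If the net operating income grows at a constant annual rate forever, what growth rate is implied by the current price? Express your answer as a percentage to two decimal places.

0.52%

P = D₁/(r−g) ⇒ g = r − D₁/P = 0.086 − £217,000.00/£2,686,558.05 = 0.005228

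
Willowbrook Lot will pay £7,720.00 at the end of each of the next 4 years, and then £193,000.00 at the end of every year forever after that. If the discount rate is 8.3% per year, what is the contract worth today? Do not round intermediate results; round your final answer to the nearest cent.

PV of 4-year annuity: £7,720.00 × [1 − (1+0.083)^−4] / 0.083 = 25399.79931
Perpetuity value at year 4: £193,000.00 / 0.083 = 2325301.20482
PV of perpetuity: 2325301.20482 / (1+0.083)^4 = 1690306.22211
Total PV = 25399.79931 + 1690306.22211 = 1715706.02141

£1715706.02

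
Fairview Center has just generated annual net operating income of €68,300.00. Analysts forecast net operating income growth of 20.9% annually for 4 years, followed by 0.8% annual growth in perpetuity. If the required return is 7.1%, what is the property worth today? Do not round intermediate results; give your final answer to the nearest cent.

D_1 = 82574.70000
D_2 = 99832.81230
D_3 = 120697.87007
D_4 = 145923.72492
Terminal value at year 4: TV = D_4×(1+g_2)/(r−g_2) = 147091.11471/0.063 = 2334779.59865
P_0 = D_1/(1+r)^1 + D_2/(1+r)^2 + D_3/(1+r)^3 + D_4/(1+r)^4 + TV/(1+r)^4
    = 77100.56022 + 87035.08619 + 98249.69113 + 110909.31520 + 1774549.04324 = 2147843.69599

€2147843.70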